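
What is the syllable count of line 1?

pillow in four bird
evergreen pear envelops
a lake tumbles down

Line 1: pillow(2) + in(1) + four(1) + bird(1) = 5

5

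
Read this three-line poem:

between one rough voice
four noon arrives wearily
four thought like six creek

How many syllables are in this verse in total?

Line 1: "between one rough voice": 2+1+1+1 = 5
Line 2: "four noon arrives wearily": 1+1+2+3 = 7
Line 3: "four thought like six creek": 1+1+1+1+1 = 5
Total: 5 + 7 + 5 = 17

17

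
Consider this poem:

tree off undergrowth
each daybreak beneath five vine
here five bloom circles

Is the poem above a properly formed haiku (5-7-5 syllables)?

Line 1: "tree off undergrowth": 1+1+3 = 5 ✓
Line 2: "each daybreak beneath five vine": 1+2+2+1+1 = 7 ✓
Line 3: "here five bloom circles": 1+1+1+2 = 5 ✓

Yes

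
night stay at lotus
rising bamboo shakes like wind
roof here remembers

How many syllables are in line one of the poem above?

5

Line one: night (1), stay (1), at (1), lotus (2) → 5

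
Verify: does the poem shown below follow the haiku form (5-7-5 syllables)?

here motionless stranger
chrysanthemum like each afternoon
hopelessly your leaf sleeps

Line 1: here(1) + motionless(3) + stranger(2) = 6 (expected 5)
Line 2: chrysanthemum(4) + like(1) + each(1) + afternoon(3) = 9 (expected 7)
Line 3: hopelessly(3) + your(1) + leaf(1) + sleeps(1) = 6 (expected 5)

No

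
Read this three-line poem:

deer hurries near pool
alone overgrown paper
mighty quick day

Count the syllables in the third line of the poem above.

The third line: "mighty quick day": 2+1+1 = 4

4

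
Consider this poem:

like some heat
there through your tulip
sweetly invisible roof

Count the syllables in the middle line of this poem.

5

The middle line: "there through your tulip": 1+1+1+2 = 5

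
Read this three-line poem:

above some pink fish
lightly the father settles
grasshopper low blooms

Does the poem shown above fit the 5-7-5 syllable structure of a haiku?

Yes

Line 1: above (2), some (1), pink (1), fish (1) → 5 ✓
Line 2: lightly (2), the (1), father (2), settles (2) → 7 ✓
Line 3: grasshopper (3), low (1), blooms (1) → 5 ✓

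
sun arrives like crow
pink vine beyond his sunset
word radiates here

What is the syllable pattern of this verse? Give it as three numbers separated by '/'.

Line 1: sun(1) + arrives(2) + like(1) + crow(1) = 5
Line 2: pink(1) + vine(1) + beyond(2) + his(1) + sunset(2) = 7
Line 3: word(1) + radiates(3) + here(1) = 5

5/7/5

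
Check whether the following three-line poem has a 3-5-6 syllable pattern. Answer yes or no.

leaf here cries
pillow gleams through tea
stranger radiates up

Line 1: "leaf here cries": 1+1+1 = 3 ✓
Line 2: "pillow gleams through tea": 2+1+1+1 = 5 ✓
Line 3: "stranger radiates up": 2+3+1 = 6 ✓

Yes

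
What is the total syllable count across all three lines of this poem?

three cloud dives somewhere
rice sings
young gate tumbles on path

Line 1: three(1) + cloud(1) + dives(1) + somewhere(2) = 5
Line 2: rice(1) + sings(1) = 2
Line 3: young(1) + gate(1) + tumbles(2) + on(1) + path(1) = 6
Total: 5 + 2 + 6 = 13

13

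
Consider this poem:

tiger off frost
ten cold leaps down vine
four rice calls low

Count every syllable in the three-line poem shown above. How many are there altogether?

13

Line 1: tiger(2) + off(1) + frost(1) = 4
Line 2: ten(1) + cold(1) + leaps(1) + down(1) + vine(1) = 5
Line 3: four(1) + rice(1) + calls(1) + low(1) = 4
Total: 4 + 5 + 4 = 13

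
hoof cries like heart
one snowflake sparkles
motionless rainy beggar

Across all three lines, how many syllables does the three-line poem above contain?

Line 1: "hoof cries like heart": 1+1+1+1 = 4
Line 2: "one snowflake sparkles": 1+2+2 = 5
Line 3: "motionless rainy beggar": 3+2+2 = 7
Total: 4 + 5 + 7 = 16

16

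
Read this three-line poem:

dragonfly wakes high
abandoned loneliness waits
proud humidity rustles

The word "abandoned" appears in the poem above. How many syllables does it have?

3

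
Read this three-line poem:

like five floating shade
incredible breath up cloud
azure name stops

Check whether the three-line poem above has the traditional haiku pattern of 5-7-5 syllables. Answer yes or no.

Line 1: like(1) + five(1) + floating(2) + shade(1) = 5 ✓
Line 2: incredible(4) + breath(1) + up(1) + cloud(1) = 7 ✓
Line 3: azure(2) + name(1) + stops(1) = 4 (expected 5)

No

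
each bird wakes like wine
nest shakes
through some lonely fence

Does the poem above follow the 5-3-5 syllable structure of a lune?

No

Line 1: each (1), bird (1), wakes (1), like (1), wine (1) → 5 ✓
Line 2: nest (1), shakes (1) → 2 (expected 3)
Line 3: through (1), some (1), lonely (2), fence (1) → 5 ✓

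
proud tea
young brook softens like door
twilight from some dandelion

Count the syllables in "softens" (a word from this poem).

2

"softens" has 2 syllables.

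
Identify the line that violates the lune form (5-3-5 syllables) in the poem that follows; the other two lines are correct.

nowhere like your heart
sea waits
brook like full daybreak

Line 1: nowhere (2), like (1), your (1), heart (1) → 5 ✓
Line 2: sea (1), waits (1) → 2 (expected 3)
Line 3: brook (1), like (1), full (1), daybreak (2) → 5 ✓

The second line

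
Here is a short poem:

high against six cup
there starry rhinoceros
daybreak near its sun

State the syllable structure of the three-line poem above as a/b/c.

Line 1: "high against six cup": 1+2+1+1 = 5
Line 2: "there starry rhinoceros": 1+2+4 = 7
Line 3: "daybreak near its sun": 2+1+1+1 = 5

5/7/5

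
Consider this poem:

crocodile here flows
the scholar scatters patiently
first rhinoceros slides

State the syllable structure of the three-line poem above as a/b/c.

5/8/6

Line 1: crocodile (3), here (1), flows (1) → 5
Line 2: the (1), scholar (2), scatters (2), patiently (3) → 8
Line 3: first (1), rhinoceros (4), slides (1) → 6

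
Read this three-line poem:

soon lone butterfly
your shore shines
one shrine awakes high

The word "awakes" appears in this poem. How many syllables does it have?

2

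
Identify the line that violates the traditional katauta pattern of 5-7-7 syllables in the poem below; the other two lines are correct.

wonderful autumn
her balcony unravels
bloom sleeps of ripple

Line 3

Line 1: wonderful(3) + autumn(2) = 5 ✓
Line 2: her(1) + balcony(3) + unravels(3) = 7 ✓
Line 3: bloom(1) + sleeps(1) + of(1) + ripple(2) = 5 (expected 7)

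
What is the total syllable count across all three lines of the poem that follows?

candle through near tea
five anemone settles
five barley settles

17

Line 1: candle (2), through (1), near (1), tea (1) → 5
Line 2: five (1), anemone (4), settles (2) → 7
Line 3: five (1), barley (2), settles (2) → 5
Total: 5 + 7 + 5 = 17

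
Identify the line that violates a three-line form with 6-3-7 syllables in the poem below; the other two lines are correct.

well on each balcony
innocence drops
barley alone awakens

The second line

Line 1: well (1), on (1), each (1), balcony (3) → 6 ✓
Line 2: innocence (3), drops (1) → 4 (expected 3)
Line 3: barley (2), alone (2), awakens (3) → 7 ✓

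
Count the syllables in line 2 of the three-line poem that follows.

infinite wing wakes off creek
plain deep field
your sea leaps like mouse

Line 2: plain(1) + deep(1) + field(1) = 3

3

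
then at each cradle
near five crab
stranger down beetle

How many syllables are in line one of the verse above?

5

Line one: then (1), at (1), each (1), cradle (2) → 5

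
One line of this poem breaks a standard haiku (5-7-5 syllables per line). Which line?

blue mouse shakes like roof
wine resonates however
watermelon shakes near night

Line 1: "blue mouse shakes like roof": 1+1+1+1+1 = 5 ✓
Line 2: "wine resonates however": 1+3+3 = 7 ✓
Line 3: "watermelon shakes near night": 4+1+1+1 = 7 (expected 5)

Line 3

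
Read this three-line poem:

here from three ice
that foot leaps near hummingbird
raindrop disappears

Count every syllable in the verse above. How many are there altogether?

16

Line 1: "here from three ice": 1+1+1+1 = 4
Line 2: "that foot leaps near hummingbird": 1+1+1+1+3 = 7
Line 3: "raindrop disappears": 2+3 = 5
Total: 4 + 7 + 5 = 16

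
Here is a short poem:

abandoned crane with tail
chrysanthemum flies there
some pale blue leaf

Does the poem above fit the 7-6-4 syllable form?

Line 1: "abandoned crane with tail": 3+1+1+1 = 6 (expected 7)
Line 2: "chrysanthemum flies there": 4+1+1 = 6 ✓
Line 3: "some pale blue leaf": 1+1+1+1 = 4 ✓

No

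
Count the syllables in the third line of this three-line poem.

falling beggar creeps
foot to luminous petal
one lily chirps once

5

The third line: "one lily chirps once": 1+2+1+1 = 5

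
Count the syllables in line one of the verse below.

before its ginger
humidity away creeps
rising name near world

5

Line one: "before its ginger": 2+1+2 = 5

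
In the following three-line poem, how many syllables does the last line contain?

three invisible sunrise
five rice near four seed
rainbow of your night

The last line: rainbow(2) + of(1) + your(1) + night(1) = 5

5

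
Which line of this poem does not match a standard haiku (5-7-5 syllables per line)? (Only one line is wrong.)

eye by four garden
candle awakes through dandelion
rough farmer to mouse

Line 1: eye(1) + by(1) + four(1) + garden(2) = 5 ✓
Line 2: candle(2) + awakes(2) + through(1) + dandelion(4) = 9 (expected 7)
Line 3: rough(1) + farmer(2) + to(1) + mouse(1) = 5 ✓

The second line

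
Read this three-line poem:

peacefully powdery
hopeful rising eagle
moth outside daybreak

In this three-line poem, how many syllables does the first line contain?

6

The first line: peacefully(3) + powdery(3) = 6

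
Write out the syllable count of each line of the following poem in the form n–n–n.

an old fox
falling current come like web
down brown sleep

Line 1: "an old fox": 1+1+1 = 3
Line 2: "falling current come like web": 2+2+1+1+1 = 7
Line 3: "down brown sleep": 1+1+1 = 3

3–7–3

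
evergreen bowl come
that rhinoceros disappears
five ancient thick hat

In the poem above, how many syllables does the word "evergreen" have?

3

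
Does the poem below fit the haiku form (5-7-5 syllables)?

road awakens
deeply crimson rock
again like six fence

Line 1: "road awakens": 1+3 = 4 (expected 5)
Line 2: "deeply crimson rock": 2+2+1 = 5 (expected 7)
Line 3: "again like six fence": 2+1+1+1 = 5 ✓

No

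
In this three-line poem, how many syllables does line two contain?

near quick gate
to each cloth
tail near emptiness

3

Line two: to(1) + each(1) + cloth(1) = 3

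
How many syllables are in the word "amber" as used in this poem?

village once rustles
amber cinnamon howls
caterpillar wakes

2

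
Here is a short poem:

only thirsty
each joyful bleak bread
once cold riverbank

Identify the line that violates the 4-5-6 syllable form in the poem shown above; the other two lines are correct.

Line 1: only(2) + thirsty(2) = 4 ✓
Line 2: each(1) + joyful(2) + bleak(1) + bread(1) = 5 ✓
Line 3: once(1) + cold(1) + riverbank(3) = 5 (expected 6)

Line 3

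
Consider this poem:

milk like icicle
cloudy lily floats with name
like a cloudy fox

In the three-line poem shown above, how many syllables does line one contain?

5

Line one: "milk like icicle": 1+1+3 = 5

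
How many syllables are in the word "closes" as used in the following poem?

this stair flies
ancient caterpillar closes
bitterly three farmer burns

2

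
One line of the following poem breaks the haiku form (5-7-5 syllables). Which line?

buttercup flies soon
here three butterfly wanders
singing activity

Line 1: buttercup (3), flies (1), soon (1) → 5 ✓
Line 2: here (1), three (1), butterfly (3), wanders (2) → 7 ✓
Line 3: singing (2), activity (4) → 6 (expected 5)

The third line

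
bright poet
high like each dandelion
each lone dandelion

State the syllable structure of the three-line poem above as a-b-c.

Line 1: "bright poet": 1+2 = 3
Line 2: "high like each dandelion": 1+1+1+4 = 7
Line 3: "each lone dandelion": 1+1+4 = 6

3-7-6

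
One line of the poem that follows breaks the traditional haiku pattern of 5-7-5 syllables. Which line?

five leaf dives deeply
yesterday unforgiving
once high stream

Line 1: "five leaf dives deeply": 1+1+1+2 = 5 ✓
Line 2: "yesterday unforgiving": 3+4 = 7 ✓
Line 3: "once high stream": 1+1+1 = 3 (expected 5)

Line 3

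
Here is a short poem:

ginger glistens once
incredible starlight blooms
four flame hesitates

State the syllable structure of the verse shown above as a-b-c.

Line 1: ginger (2), glistens (2), once (1) → 5
Line 2: incredible (4), starlight (2), blooms (1) → 7
Line 3: four (1), flame (1), hesitates (3) → 5

5-7-5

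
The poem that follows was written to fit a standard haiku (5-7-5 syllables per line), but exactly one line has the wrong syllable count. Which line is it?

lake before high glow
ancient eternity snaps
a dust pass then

Line 3

Line 1: lake (1), before (2), high (1), glow (1) → 5 ✓
Line 2: ancient (2), eternity (4), snaps (1) → 7 ✓
Line 3: a (1), dust (1), pass (1), then (1) → 4 (expected 5)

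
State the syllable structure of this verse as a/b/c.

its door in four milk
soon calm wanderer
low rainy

Line 1: "its door in four milk": 1+1+1+1+1 = 5
Line 2: "soon calm wanderer": 1+1+3 = 5
Line 3: "low rainy": 1+2 = 3

5/5/3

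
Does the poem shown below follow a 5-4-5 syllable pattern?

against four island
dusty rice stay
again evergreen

Yes

Line 1: against(2) + four(1) + island(2) = 5 ✓
Line 2: dusty(2) + rice(1) + stay(1) = 4 ✓
Line 3: again(2) + evergreen(3) = 5 ✓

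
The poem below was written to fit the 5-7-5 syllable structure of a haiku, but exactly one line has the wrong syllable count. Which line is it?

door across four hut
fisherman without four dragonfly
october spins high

The second line

Line 1: door (1), across (2), four (1), hut (1) → 5 ✓
Line 2: fisherman (3), without (2), four (1), dragonfly (3) → 9 (expected 7)
Line 3: october (3), spins (1), high (1) → 5 ✓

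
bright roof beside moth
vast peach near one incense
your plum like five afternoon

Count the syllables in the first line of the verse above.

5

The first line: bright(1) + roof(1) + beside(2) + moth(1) = 5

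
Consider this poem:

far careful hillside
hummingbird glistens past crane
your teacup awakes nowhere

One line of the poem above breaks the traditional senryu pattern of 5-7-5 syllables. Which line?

Line 1: far (1), careful (2), hillside (2) → 5 ✓
Line 2: hummingbird (3), glistens (2), past (1), crane (1) → 7 ✓
Line 3: your (1), teacup (2), awakes (2), nowhere (2) → 7 (expected 5)

Line 3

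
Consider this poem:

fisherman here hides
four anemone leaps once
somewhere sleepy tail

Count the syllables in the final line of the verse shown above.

5

The final line: "somewhere sleepy tail": 2+2+1 = 5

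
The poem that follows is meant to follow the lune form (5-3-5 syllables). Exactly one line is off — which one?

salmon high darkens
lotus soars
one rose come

Line 1: salmon(2) + high(1) + darkens(2) = 5 ✓
Line 2: lotus(2) + soars(1) = 3 ✓
Line 3: one(1) + rose(1) + come(1) = 3 (expected 5)

The third line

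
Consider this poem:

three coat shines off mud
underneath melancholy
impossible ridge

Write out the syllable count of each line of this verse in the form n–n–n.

5–7–5

Line 1: three (1), coat (1), shines (1), off (1), mud (1) → 5
Line 2: underneath (3), melancholy (4) → 7
Line 3: impossible (4), ridge (1) → 5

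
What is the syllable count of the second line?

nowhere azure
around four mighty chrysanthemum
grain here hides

9

The second line: around (2), four (1), mighty (2), chrysanthemum (4) → 9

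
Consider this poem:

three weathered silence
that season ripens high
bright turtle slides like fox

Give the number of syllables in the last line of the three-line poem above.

The last line: bright(1) + turtle(2) + slides(1) + like(1) + fox(1) = 6

6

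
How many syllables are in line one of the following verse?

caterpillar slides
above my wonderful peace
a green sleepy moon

5

Line one: caterpillar (4), slides (1) → 5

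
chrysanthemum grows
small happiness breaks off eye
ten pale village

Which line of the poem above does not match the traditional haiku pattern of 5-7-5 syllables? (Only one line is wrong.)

Line 1: "chrysanthemum grows": 4+1 = 5 ✓
Line 2: "small happiness breaks off eye": 1+3+1+1+1 = 7 ✓
Line 3: "ten pale village": 1+1+2 = 4 (expected 5)

Line 3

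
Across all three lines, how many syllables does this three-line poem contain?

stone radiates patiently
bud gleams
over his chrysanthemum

16

Line 1: "stone radiates patiently": 1+3+3 = 7
Line 2: "bud gleams": 1+1 = 2
Line 3: "over his chrysanthemum": 2+1+4 = 7
Total: 7 + 2 + 7 = 16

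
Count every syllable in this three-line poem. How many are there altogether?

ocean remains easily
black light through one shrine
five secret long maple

18

Line 1: ocean(2) + remains(2) + easily(3) = 7
Line 2: black(1) + light(1) + through(1) + one(1) + shrine(1) = 5
Line 3: five(1) + secret(2) + long(1) + maple(2) = 6
Total: 7 + 5 + 6 = 18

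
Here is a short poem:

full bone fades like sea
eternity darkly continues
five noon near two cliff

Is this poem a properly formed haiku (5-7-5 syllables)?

Line 1: full (1), bone (1), fades (1), like (1), sea (1) → 5 ✓
Line 2: eternity (4), darkly (2), continues (3) → 9 (expected 7)
Line 3: five (1), noon (1), near (1), two (1), cliff (1) → 5 ✓

No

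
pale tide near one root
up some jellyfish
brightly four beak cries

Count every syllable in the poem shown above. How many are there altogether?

15

Line 1: pale (1), tide (1), near (1), one (1), root (1) → 5
Line 2: up (1), some (1), jellyfish (3) → 5
Line 3: brightly (2), four (1), beak (1), cries (1) → 5
Total: 5 + 5 + 5 = 15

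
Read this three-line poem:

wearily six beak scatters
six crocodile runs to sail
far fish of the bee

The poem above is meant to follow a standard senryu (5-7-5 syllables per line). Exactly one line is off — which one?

Line 1

Line 1: wearily(3) + six(1) + beak(1) + scatters(2) = 7 (expected 5)
Line 2: six(1) + crocodile(3) + runs(1) + to(1) + sail(1) = 7 ✓
Line 3: far(1) + fish(1) + of(1) + the(1) + bee(1) = 5 ✓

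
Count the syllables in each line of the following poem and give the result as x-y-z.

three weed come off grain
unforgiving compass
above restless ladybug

5-6-7

Line 1: "three weed come off grain": 1+1+1+1+1 = 5
Line 2: "unforgiving compass": 4+2 = 6
Line 3: "above restless ladybug": 2+2+3 = 7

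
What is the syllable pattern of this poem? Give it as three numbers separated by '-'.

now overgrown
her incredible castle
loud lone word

4-7-3

Line 1: "now overgrown": 1+3 = 4
Line 2: "her incredible castle": 1+4+2 = 7
Line 3: "loud lone word": 1+1+1 = 3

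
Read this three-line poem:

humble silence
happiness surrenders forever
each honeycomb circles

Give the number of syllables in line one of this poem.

4

Line one: humble (2), silence (2) → 4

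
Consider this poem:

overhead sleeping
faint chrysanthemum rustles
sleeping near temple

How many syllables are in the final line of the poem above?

5

The final line: "sleeping near temple": 2+1+2 = 5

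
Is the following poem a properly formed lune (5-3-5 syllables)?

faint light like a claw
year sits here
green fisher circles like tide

No

Line 1: "faint light like a claw": 1+1+1+1+1 = 5 ✓
Line 2: "year sits here": 1+1+1 = 3 ✓
Line 3: "green fisher circles like tide": 1+2+2+1+1 = 7 (expected 5)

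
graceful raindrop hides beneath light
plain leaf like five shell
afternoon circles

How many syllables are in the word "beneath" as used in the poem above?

2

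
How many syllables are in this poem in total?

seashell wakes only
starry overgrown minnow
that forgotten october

Line 1: seashell(2) + wakes(1) + only(2) = 5
Line 2: starry(2) + overgrown(3) + minnow(2) = 7
Line 3: that(1) + forgotten(3) + october(3) = 7
Total: 5 + 7 + 7 = 19

19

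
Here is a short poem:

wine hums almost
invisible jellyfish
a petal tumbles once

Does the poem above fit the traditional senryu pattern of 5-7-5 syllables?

No

Line 1: "wine hums almost": 1+1+2 = 4 (expected 5)
Line 2: "invisible jellyfish": 4+3 = 7 ✓
Line 3: "a petal tumbles once": 1+2+2+1 = 6 (expected 5)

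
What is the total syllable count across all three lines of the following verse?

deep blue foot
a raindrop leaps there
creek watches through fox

13

Line 1: deep (1), blue (1), foot (1) → 3
Line 2: a (1), raindrop (2), leaps (1), there (1) → 5
Line 3: creek (1), watches (2), through (1), fox (1) → 5
Total: 3 + 5 + 5 = 13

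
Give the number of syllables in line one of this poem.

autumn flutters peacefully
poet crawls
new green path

7

Line one: autumn(2) + flutters(2) + peacefully(3) = 7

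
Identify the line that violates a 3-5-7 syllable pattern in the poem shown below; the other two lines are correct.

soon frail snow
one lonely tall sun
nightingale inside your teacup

Line 3

Line 1: soon(1) + frail(1) + snow(1) = 3 ✓
Line 2: one(1) + lonely(2) + tall(1) + sun(1) = 5 ✓
Line 3: nightingale(3) + inside(2) + your(1) + teacup(2) = 8 (expected 7)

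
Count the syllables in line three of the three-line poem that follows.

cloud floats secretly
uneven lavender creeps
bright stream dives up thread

5

Line three: bright (1), stream (1), dives (1), up (1), thread (1) → 5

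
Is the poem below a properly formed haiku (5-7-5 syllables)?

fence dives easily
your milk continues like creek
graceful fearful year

Yes

Line 1: fence(1) + dives(1) + easily(3) = 5 ✓
Line 2: your(1) + milk(1) + continues(3) + like(1) + creek(1) = 7 ✓
Line 3: graceful(2) + fearful(2) + year(1) = 5 ✓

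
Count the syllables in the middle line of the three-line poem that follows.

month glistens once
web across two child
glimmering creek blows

5

The middle line: web(1) + across(2) + two(1) + child(1) = 5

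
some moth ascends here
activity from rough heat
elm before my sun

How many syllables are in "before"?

2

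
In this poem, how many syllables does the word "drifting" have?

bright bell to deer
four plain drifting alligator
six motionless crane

2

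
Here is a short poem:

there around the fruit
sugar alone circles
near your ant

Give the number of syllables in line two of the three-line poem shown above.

6

Line two: "sugar alone circles": 2+2+2 = 6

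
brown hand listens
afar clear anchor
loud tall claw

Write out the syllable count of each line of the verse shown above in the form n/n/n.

4/5/3

Line 1: brown (1), hand (1), listens (2) → 4
Line 2: afar (2), clear (1), anchor (2) → 5
Line 3: loud (1), tall (1), claw (1) → 3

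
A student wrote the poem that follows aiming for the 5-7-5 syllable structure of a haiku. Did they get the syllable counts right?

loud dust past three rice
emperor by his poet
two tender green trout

Line 1: loud (1), dust (1), past (1), three (1), rice (1) → 5 ✓
Line 2: emperor (3), by (1), his (1), poet (2) → 7 ✓
Line 3: two (1), tender (2), green (1), trout (1) → 5 ✓

Yes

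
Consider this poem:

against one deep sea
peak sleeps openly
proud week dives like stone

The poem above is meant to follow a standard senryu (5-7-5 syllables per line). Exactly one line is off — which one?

Line 1: "against one deep sea": 2+1+1+1 = 5 ✓
Line 2: "peak sleeps openly": 1+1+3 = 5 (expected 7)
Line 3: "proud week dives like stone": 1+1+1+1+1 = 5 ✓

The second line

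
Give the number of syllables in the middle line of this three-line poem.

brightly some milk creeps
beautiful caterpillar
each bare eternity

The middle line: "beautiful caterpillar": 3+4 = 7

7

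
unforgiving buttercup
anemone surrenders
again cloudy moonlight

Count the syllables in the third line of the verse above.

6

The third line: "again cloudy moonlight": 2+2+2 = 6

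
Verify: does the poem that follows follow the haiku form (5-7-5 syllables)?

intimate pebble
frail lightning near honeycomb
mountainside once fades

Line 1: "intimate pebble": 3+2 = 5 ✓
Line 2: "frail lightning near honeycomb": 1+2+1+3 = 7 ✓
Line 3: "mountainside once fades": 3+1+1 = 5 ✓

Yes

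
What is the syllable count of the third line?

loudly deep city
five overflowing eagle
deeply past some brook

The third line: "deeply past some brook": 2+1+1+1 = 5

5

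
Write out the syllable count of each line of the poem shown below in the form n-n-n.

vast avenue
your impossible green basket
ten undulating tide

Line 1: "vast avenue": 1+3 = 4
Line 2: "your impossible green basket": 1+4+1+2 = 8
Line 3: "ten undulating tide": 1+4+1 = 6

4-8-6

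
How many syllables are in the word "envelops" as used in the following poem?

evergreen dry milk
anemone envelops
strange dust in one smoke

"envelops" has 3 syllables.

3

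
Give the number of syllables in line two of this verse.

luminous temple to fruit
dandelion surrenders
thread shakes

7

Line two: dandelion (4), surrenders (3) → 7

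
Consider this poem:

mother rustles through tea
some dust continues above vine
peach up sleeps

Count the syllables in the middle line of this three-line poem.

8

The middle line: "some dust continues above vine": 1+1+3+2+1 = 8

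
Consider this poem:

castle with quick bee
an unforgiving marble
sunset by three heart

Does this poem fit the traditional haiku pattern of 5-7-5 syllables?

Line 1: castle (2), with (1), quick (1), bee (1) → 5 ✓
Line 2: an (1), unforgiving (4), marble (2) → 7 ✓
Line 3: sunset (2), by (1), three (1), heart (1) → 5 ✓

Yes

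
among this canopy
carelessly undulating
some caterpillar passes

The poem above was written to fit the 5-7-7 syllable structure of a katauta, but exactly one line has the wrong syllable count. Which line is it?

Line 1: among(2) + this(1) + canopy(3) = 6 (expected 5)
Line 2: carelessly(3) + undulating(4) = 7 ✓
Line 3: some(1) + caterpillar(4) + passes(2) = 7 ✓

Line 1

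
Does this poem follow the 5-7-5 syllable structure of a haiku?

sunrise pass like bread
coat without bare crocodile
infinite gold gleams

Line 1: sunrise (2), pass (1), like (1), bread (1) → 5 ✓
Line 2: coat (1), without (2), bare (1), crocodile (3) → 7 ✓
Line 3: infinite (3), gold (1), gleams (1) → 5 ✓

Yes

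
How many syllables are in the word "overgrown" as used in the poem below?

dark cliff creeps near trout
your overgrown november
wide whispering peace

3

"overgrown" has 3 syllables.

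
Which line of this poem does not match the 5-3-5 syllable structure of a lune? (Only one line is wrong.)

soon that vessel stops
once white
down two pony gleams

Line 2

Line 1: soon(1) + that(1) + vessel(2) + stops(1) = 5 ✓
Line 2: once(1) + white(1) = 2 (expected 3)
Line 3: down(1) + two(1) + pony(2) + gleams(1) = 5 ✓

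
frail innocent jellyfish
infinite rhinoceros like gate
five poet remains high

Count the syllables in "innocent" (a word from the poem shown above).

3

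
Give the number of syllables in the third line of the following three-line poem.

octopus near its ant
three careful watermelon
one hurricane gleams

5

The third line: one(1) + hurricane(3) + gleams(1) = 5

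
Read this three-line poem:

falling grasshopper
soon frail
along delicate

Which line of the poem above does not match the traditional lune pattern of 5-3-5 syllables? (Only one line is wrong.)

Line 1: "falling grasshopper": 2+3 = 5 ✓
Line 2: "soon frail": 1+1 = 2 (expected 3)
Line 3: "along delicate": 2+3 = 5 ✓

The second line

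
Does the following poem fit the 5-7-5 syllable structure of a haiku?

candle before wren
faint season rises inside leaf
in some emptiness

No

Line 1: "candle before wren": 2+2+1 = 5 ✓
Line 2: "faint season rises inside leaf": 1+2+2+2+1 = 8 (expected 7)
Line 3: "in some emptiness": 1+1+3 = 5 ✓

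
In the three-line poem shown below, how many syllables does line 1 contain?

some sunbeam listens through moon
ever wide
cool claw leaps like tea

Line 1: "some sunbeam listens through moon": 1+2+2+1+1 = 7

7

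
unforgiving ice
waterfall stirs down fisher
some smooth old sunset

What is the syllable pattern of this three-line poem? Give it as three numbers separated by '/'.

5/7/5

Line 1: "unforgiving ice": 4+1 = 5
Line 2: "waterfall stirs down fisher": 3+1+1+2 = 7
Line 3: "some smooth old sunset": 1+1+1+2 = 5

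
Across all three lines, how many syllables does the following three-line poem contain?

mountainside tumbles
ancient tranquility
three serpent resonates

17

Line 1: "mountainside tumbles": 3+2 = 5
Line 2: "ancient tranquility": 2+4 = 6
Line 3: "three serpent resonates": 1+2+3 = 6
Total: 5 + 6 + 6 = 17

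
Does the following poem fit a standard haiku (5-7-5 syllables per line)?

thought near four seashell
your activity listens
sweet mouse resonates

Line 1: thought (1), near (1), four (1), seashell (2) → 5 ✓
Line 2: your (1), activity (4), listens (2) → 7 ✓
Line 3: sweet (1), mouse (1), resonates (3) → 5 ✓

Yes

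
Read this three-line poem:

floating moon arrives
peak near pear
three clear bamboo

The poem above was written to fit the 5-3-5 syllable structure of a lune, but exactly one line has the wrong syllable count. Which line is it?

The third line

Line 1: floating (2), moon (1), arrives (2) → 5 ✓
Line 2: peak (1), near (1), pear (1) → 3 ✓
Line 3: three (1), clear (1), bamboo (2) → 4 (expected 5)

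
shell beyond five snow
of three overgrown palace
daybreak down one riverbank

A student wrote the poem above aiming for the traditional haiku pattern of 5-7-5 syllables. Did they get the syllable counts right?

Line 1: shell (1), beyond (2), five (1), snow (1) → 5 ✓
Line 2: of (1), three (1), overgrown (3), palace (2) → 7 ✓
Line 3: daybreak (2), down (1), one (1), riverbank (3) → 7 (expected 5)

No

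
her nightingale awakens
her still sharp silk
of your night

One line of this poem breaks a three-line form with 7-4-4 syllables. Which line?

Line 1: her (1), nightingale (3), awakens (3) → 7 ✓
Line 2: her (1), still (1), sharp (1), silk (1) → 4 ✓
Line 3: of (1), your (1), night (1) → 3 (expected 4)

The third line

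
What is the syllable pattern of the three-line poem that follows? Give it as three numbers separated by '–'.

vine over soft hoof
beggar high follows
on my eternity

5–5–6

Line 1: "vine over soft hoof": 1+2+1+1 = 5
Line 2: "beggar high follows": 2+1+2 = 5
Line 3: "on my eternity": 1+1+4 = 6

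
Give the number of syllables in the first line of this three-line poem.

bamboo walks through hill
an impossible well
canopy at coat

The first line: bamboo(2) + walks(1) + through(1) + hill(1) = 5

5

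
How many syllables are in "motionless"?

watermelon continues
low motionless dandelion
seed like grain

"motionless" has 3 syllables.

3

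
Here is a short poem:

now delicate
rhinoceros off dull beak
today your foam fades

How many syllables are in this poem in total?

16

Line 1: "now delicate": 1+3 = 4
Line 2: "rhinoceros off dull beak": 4+1+1+1 = 7
Line 3: "today your foam fades": 2+1+1+1 = 5
Total: 4 + 7 + 5 = 16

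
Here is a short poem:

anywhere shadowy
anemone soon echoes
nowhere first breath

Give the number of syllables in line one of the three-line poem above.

Line one: anywhere(3) + shadowy(3) = 6

6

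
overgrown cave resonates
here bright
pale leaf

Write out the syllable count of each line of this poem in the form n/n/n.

7/2/2

Line 1: overgrown(3) + cave(1) + resonates(3) = 7
Line 2: here(1) + bright(1) = 2
Line 3: pale(1) + leaf(1) = 2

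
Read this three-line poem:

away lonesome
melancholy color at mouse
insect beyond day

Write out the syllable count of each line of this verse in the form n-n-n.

4-8-5

Line 1: away(2) + lonesome(2) = 4
Line 2: melancholy(4) + color(2) + at(1) + mouse(1) = 8
Line 3: insect(2) + beyond(2) + day(1) = 5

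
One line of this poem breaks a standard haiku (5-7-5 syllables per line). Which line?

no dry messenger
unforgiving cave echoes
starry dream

Line 3

Line 1: no(1) + dry(1) + messenger(3) = 5 ✓
Line 2: unforgiving(4) + cave(1) + echoes(2) = 7 ✓
Line 3: starry(2) + dream(1) = 3 (expected 5)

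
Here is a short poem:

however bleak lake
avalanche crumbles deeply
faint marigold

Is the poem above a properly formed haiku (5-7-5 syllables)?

Line 1: however(3) + bleak(1) + lake(1) = 5 ✓
Line 2: avalanche(3) + crumbles(2) + deeply(2) = 7 ✓
Line 3: faint(1) + marigold(3) = 4 (expected 5)

No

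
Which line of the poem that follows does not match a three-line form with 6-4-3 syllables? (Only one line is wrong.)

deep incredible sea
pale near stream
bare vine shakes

Line 1: "deep incredible sea": 1+4+1 = 6 ✓
Line 2: "pale near stream": 1+1+1 = 3 (expected 4)
Line 3: "bare vine shakes": 1+1+1 = 3 ✓

The second line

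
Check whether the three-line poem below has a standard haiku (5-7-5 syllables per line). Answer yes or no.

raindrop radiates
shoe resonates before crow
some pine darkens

Line 1: "raindrop radiates": 2+3 = 5 ✓
Line 2: "shoe resonates before crow": 1+3+2+1 = 7 ✓
Line 3: "some pine darkens": 1+1+2 = 4 (expected 5)

No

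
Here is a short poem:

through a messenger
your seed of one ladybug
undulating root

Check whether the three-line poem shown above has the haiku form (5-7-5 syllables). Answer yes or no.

Yes

Line 1: through(1) + a(1) + messenger(3) = 5 ✓
Line 2: your(1) + seed(1) + of(1) + one(1) + ladybug(3) = 7 ✓
Line 3: undulating(4) + root(1) = 5 ✓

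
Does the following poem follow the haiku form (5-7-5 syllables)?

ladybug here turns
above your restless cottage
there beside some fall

Yes

Line 1: ladybug (3), here (1), turns (1) → 5 ✓
Line 2: above (2), your (1), restless (2), cottage (2) → 7 ✓
Line 3: there (1), beside (2), some (1), fall (1) → 5 ✓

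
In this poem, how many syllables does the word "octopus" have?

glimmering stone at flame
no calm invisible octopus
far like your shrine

3

"octopus" has 3 syllables.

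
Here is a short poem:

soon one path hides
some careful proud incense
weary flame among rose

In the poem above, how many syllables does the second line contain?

6

The second line: some (1), careful (2), proud (1), incense (2) → 6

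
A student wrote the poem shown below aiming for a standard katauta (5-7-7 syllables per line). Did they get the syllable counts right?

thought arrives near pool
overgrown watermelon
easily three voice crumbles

Line 1: thought (1), arrives (2), near (1), pool (1) → 5 ✓
Line 2: overgrown (3), watermelon (4) → 7 ✓
Line 3: easily (3), three (1), voice (1), crumbles (2) → 7 ✓

Yes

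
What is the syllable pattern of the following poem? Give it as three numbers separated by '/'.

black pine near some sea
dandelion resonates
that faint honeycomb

5/7/5

Line 1: black(1) + pine(1) + near(1) + some(1) + sea(1) = 5
Line 2: dandelion(4) + resonates(3) = 7
Line 3: that(1) + faint(1) + honeycomb(3) = 5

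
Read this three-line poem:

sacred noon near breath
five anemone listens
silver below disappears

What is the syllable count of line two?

Line two: "five anemone listens": 1+4+2 = 7

7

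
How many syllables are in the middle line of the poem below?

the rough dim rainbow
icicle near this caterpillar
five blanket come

9

The middle line: icicle(3) + near(1) + this(1) + caterpillar(4) = 9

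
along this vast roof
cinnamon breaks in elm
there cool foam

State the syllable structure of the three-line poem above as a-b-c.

Line 1: "along this vast roof": 2+1+1+1 = 5
Line 2: "cinnamon breaks in elm": 3+1+1+1 = 6
Line 3: "there cool foam": 1+1+1 = 3

5-6-3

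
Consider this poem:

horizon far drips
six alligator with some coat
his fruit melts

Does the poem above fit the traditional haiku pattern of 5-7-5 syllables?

No

Line 1: horizon(3) + far(1) + drips(1) = 5 ✓
Line 2: six(1) + alligator(4) + with(1) + some(1) + coat(1) = 8 (expected 7)
Line 3: his(1) + fruit(1) + melts(1) = 3 (expected 5)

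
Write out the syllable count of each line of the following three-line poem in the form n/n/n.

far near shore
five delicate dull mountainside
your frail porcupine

Line 1: far (1), near (1), shore (1) → 3
Line 2: five (1), delicate (3), dull (1), mountainside (3) → 8
Line 3: your (1), frail (1), porcupine (3) → 5

3/8/5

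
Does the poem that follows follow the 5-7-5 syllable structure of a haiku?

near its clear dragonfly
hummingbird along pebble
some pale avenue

No

Line 1: near (1), its (1), clear (1), dragonfly (3) → 6 (expected 5)
Line 2: hummingbird (3), along (2), pebble (2) → 7 ✓
Line 3: some (1), pale (1), avenue (3) → 5 ✓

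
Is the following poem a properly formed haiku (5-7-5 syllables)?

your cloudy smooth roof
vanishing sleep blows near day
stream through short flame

No

Line 1: "your cloudy smooth roof": 1+2+1+1 = 5 ✓
Line 2: "vanishing sleep blows near day": 3+1+1+1+1 = 7 ✓
Line 3: "stream through short flame": 1+1+1+1 = 4 (expected 5)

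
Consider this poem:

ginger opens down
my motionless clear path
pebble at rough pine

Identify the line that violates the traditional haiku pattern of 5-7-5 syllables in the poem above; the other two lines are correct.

Line 1: "ginger opens down": 2+2+1 = 5 ✓
Line 2: "my motionless clear path": 1+3+1+1 = 6 (expected 7)
Line 3: "pebble at rough pine": 2+1+1+1 = 5 ✓

Line 2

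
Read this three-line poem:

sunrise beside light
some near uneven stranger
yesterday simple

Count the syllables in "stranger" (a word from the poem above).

2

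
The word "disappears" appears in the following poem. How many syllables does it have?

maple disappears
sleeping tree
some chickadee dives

"disappears" has 3 syllables.

3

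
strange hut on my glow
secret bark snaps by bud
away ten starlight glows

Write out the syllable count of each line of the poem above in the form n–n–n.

Line 1: "strange hut on my glow": 1+1+1+1+1 = 5
Line 2: "secret bark snaps by bud": 2+1+1+1+1 = 6
Line 3: "away ten starlight glows": 2+1+2+1 = 6

5–6–6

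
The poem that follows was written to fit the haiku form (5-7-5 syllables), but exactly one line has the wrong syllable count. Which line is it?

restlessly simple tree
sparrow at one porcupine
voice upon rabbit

The first line

Line 1: restlessly(3) + simple(2) + tree(1) = 6 (expected 5)
Line 2: sparrow(2) + at(1) + one(1) + porcupine(3) = 7 ✓
Line 3: voice(1) + upon(2) + rabbit(2) = 5 ✓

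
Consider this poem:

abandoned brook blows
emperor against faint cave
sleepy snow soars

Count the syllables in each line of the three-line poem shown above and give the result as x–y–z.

5–7–4

Line 1: "abandoned brook blows": 3+1+1 = 5
Line 2: "emperor against faint cave": 3+2+1+1 = 7
Line 3: "sleepy snow soars": 2+1+1 = 4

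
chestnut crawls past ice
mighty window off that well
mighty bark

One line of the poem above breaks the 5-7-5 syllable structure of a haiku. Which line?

Line 1: chestnut(2) + crawls(1) + past(1) + ice(1) = 5 ✓
Line 2: mighty(2) + window(2) + off(1) + that(1) + well(1) = 7 ✓
Line 3: mighty(2) + bark(1) = 3 (expected 5)

The third line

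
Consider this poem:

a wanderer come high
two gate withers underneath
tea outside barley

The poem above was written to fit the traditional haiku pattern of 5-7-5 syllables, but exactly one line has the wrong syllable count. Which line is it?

The first line

Line 1: a(1) + wanderer(3) + come(1) + high(1) = 6 (expected 5)
Line 2: two(1) + gate(1) + withers(2) + underneath(3) = 7 ✓
Line 3: tea(1) + outside(2) + barley(2) = 5 ✓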